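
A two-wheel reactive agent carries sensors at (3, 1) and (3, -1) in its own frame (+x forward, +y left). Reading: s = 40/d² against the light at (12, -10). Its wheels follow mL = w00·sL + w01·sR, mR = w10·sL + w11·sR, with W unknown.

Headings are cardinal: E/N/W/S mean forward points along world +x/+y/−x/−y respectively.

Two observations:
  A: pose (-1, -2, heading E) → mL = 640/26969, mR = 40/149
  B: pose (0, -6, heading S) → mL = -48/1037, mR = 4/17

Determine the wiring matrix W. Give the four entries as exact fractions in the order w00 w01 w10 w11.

obs A: pose=(-1,-2,E) → sL=40/181, sR=40/149, mL=640/26969, mR=40/149
obs B: pose=(0,-6,S) → sL=20/61, sR=4/17, mL=-48/1037, mR=4/17
sensor matrix S = [[40/181, 40/149], [20/61, 4/17]]; det S = -1007360/27966853
solve [mL_A; mL_B] = S·[w00; w01] and [mR_A; mR_B] = S·[w10; w11]:
  w00 = -1/2, w01 = 1/2, w10 = 0, w11 = 1

-1/2 1/2 0 1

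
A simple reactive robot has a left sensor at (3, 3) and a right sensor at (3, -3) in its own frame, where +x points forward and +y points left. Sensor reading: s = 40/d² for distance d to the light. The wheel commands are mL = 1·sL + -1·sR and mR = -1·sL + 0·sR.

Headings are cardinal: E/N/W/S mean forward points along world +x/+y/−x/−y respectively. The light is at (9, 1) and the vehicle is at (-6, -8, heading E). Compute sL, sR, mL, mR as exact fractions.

2/9 5/36 1/12 -2/9

left sensor world pos  = (-3, -5); dL² = 180
right sensor world pos = (-3, -11); dR² = 288
sL = 40/180 = 2/9
sR = 40/288 = 5/36
mL = 1·sL + -1·sR = 1/12
mR = -1·sL + 0·sR = -2/9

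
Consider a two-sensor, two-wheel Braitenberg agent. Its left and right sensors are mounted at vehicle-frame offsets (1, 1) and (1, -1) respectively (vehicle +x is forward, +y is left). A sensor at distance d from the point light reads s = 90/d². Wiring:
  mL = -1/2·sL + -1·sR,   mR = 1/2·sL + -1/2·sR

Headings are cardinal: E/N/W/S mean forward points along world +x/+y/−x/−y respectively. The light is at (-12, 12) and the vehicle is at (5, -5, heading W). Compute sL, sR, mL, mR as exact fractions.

left sensor world pos  = (4, -6); dL² = 580
right sensor world pos = (4, -4); dR² = 512
sL = 90/580 = 9/58
sR = 90/512 = 45/256
mL = -1/2·sL + -1·sR = -1881/7424
mR = 1/2·sL + -1/2·sR = -153/14848

9/58 45/256 -1881/7424 -153/14848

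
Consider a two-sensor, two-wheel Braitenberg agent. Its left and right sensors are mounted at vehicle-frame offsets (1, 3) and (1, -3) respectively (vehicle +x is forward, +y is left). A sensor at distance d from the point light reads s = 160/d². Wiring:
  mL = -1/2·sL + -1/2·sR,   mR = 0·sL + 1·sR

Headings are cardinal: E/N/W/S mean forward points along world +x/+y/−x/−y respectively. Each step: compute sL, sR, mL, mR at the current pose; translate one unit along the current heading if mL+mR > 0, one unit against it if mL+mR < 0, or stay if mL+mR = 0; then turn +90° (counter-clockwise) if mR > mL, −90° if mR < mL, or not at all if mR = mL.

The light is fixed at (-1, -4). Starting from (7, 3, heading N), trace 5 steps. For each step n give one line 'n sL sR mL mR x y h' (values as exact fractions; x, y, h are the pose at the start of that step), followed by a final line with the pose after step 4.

n=0: pose=(7,3,N); sL=160/89, sR=32/37; mL=-4384/3293, mR=32/37; mL+mR=-1536/3293 → advance -1; mR−mL=7232/3293 → turn +1·90°
n=1: pose=(7,2,W); sL=80/29, sR=16/13; mL=-752/377, mR=16/13; mL+mR=-288/377 → advance -1; mR−mL=1216/377 → turn +1·90°
n=2: pose=(8,2,S); sL=160/169, sR=160/61; mL=-18400/10309, mR=160/61; mL+mR=8640/10309 → advance +1; mR−mL=45440/10309 → turn +1·90°
n=3: pose=(8,1,E); sL=40/41, sR=20/13; mL=-670/533, mR=20/13; mL+mR=150/533 → advance +1; mR−mL=1490/533 → turn +1·90°
n=4: pose=(9,1,N); sL=32/17, sR=32/41; mL=-928/697, mR=32/41; mL+mR=-384/697 → advance -1; mR−mL=1472/697 → turn +1·90°

0 160/89 32/37 -4384/3293 32/37 7 3 N
1 80/29 16/13 -752/377 16/13 7 2 W
2 160/169 160/61 -18400/10309 160/61 8 2 S
3 40/41 20/13 -670/533 20/13 8 1 E
4 32/17 32/41 -928/697 32/41 9 1 N
final 9 0 W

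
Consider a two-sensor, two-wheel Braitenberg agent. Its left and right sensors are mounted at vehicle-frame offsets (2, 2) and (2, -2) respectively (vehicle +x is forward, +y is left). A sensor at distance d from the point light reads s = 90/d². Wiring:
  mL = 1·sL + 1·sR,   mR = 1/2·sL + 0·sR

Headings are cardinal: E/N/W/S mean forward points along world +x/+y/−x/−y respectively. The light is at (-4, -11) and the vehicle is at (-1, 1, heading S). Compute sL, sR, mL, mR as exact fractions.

left sensor world pos  = (1, -1); dL² = 125
right sensor world pos = (-3, -1); dR² = 101
sL = 90/125 = 18/25
sR = 90/101 = 90/101
mL = 1·sL + 1·sR = 4068/2525
mR = 1/2·sL + 0·sR = 9/25

18/25 90/101 4068/2525 9/25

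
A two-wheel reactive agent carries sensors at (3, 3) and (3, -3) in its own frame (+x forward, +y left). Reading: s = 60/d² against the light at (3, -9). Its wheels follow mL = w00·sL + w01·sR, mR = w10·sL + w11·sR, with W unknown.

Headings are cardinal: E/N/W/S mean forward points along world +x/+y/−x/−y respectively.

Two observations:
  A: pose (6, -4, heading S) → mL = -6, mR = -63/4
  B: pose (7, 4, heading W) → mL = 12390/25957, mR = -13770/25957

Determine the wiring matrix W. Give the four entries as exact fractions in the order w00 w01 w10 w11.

1 -1/2 -1/2 -1

obs A: pose=(6,-4,S) → sL=3/2, sR=15, mL=-6, mR=-63/4
obs B: pose=(7,4,W) → sL=60/101, sR=60/257, mL=12390/25957, mR=-13770/25957
sensor matrix S = [[3/2, 15], [60/101, 60/257]]; det S = -222210/25957
solve [mL_A; mL_B] = S·[w00; w01] and [mR_A; mR_B] = S·[w10; w11]:
  w00 = 1, w01 = -1/2, w10 = -1/2, w11 = -1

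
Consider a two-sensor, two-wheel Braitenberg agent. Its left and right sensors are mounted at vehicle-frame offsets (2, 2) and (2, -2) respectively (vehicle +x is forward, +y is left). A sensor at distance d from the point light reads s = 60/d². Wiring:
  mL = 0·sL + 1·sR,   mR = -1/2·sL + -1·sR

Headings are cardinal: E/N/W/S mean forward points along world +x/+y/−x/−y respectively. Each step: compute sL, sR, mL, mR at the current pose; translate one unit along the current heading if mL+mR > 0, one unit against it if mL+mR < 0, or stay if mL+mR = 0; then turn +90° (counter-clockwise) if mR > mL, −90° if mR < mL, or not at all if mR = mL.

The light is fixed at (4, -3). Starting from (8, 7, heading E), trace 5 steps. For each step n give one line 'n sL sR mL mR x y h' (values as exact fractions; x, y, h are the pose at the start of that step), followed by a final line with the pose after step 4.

0 1/3 3/5 3/5 -23/30 8 7 E
1 60/89 12/13 12/13 -1458/1157 7 7 S
2 30/41 6/17 6/17 -501/697 7 8 W
3 60/173 12/41 12/41 -3306/7093 8 8 N
4 1/3 3/5 3/5 -23/30 8 7 E
final 7 7 S

n=0: pose=(8,7,E); sL=1/3, sR=3/5; mL=3/5, mR=-23/30; mL+mR=-1/6 → advance -1; mR−mL=-41/30 → turn -1·90°
n=1: pose=(7,7,S); sL=60/89, sR=12/13; mL=12/13, mR=-1458/1157; mL+mR=-30/89 → advance -1; mR−mL=-2526/1157 → turn -1·90°
n=2: pose=(7,8,W); sL=30/41, sR=6/17; mL=6/17, mR=-501/697; mL+mR=-15/41 → advance -1; mR−mL=-747/697 → turn -1·90°
n=3: pose=(8,8,N); sL=60/173, sR=12/41; mL=12/41, mR=-3306/7093; mL+mR=-30/173 → advance -1; mR−mL=-5382/7093 → turn -1·90°
n=4: pose=(8,7,E); sL=1/3, sR=3/5; mL=3/5, mR=-23/30; mL+mR=-1/6 → advance -1; mR−mL=-41/30 → turn -1·90°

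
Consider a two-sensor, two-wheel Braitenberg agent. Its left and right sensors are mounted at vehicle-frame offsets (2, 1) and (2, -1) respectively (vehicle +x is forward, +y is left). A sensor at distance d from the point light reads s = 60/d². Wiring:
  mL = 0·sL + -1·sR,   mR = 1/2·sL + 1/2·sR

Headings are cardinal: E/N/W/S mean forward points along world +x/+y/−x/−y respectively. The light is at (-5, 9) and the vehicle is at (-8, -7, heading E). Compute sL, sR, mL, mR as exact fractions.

30/113 6/29 -6/29 774/3277

left sensor world pos  = (-6, -6); dL² = 226
right sensor world pos = (-6, -8); dR² = 290
sL = 60/226 = 30/113
sR = 60/290 = 6/29
mL = 0·sL + -1·sR = -6/29
mR = 1/2·sL + 1/2·sR = 774/3277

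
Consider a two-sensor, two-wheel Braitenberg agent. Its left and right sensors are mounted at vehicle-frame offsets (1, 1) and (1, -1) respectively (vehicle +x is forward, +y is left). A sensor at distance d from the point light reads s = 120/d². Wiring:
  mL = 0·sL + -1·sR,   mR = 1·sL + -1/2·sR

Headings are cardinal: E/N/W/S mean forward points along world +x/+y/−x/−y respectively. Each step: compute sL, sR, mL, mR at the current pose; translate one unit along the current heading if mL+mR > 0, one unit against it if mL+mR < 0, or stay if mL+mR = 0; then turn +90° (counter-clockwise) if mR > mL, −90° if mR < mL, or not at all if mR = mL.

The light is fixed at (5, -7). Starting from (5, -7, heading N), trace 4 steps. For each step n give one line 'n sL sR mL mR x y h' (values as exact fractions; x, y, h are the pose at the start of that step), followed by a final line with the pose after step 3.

n=0: pose=(5,-7,N); sL=60, sR=60; mL=-60, mR=30; mL+mR=-30 → advance -1; mR−mL=90 → turn +1·90°
n=1: pose=(5,-8,W); sL=24, sR=120; mL=-120, mR=-36; mL+mR=-156 → advance -1; mR−mL=84 → turn +1·90°
n=2: pose=(6,-8,S); sL=15, sR=30; mL=-30, mR=0; mL+mR=-30 → advance -1; mR−mL=30 → turn +1·90°
n=3: pose=(6,-7,E); sL=24, sR=24; mL=-24, mR=12; mL+mR=-12 → advance -1; mR−mL=36 → turn +1·90°

0 60 60 -60 30 5 -7 N
1 24 120 -120 -36 5 -8 W
2 15 30 -30 0 6 -8 S
3 24 24 -24 12 6 -7 E
final 5 -7 N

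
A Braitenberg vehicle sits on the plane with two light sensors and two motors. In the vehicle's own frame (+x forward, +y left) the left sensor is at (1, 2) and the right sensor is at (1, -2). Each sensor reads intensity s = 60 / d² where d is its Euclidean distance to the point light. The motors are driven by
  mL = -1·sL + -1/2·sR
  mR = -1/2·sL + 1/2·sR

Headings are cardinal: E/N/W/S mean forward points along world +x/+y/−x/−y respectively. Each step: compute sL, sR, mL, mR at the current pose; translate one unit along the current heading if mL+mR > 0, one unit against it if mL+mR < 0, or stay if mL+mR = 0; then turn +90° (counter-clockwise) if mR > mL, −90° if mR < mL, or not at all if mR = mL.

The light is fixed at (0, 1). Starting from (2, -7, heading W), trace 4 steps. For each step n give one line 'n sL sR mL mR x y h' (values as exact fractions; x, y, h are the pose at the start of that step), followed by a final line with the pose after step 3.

n=0: pose=(2,-7,W); sL=60/101, sR=60/37; mL=-5250/3737, mR=1920/3737; mL+mR=-90/101 → advance -1; mR−mL=7170/3737 → turn +1·90°
n=1: pose=(3,-7,S); sL=30/53, sR=30/41; mL=-2025/2173, mR=180/2173; mL+mR=-45/53 → advance -1; mR−mL=2205/2173 → turn +1·90°
n=2: pose=(3,-6,E); sL=60/41, sR=60/97; mL=-7050/3977, mR=-1680/3977; mL+mR=-90/41 → advance -1; mR−mL=5370/3977 → turn +1·90°
n=3: pose=(2,-6,N); sL=5/3, sR=15/13; mL=-175/78, mR=-10/39; mL+mR=-5/2 → advance -1; mR−mL=155/78 → turn +1·90°

0 60/101 60/37 -5250/3737 1920/3737 2 -7 W
1 30/53 30/41 -2025/2173 180/2173 3 -7 S
2 60/41 60/97 -7050/3977 -1680/3977 3 -6 E
3 5/3 15/13 -175/78 -10/39 2 -6 N
final 2 -7 W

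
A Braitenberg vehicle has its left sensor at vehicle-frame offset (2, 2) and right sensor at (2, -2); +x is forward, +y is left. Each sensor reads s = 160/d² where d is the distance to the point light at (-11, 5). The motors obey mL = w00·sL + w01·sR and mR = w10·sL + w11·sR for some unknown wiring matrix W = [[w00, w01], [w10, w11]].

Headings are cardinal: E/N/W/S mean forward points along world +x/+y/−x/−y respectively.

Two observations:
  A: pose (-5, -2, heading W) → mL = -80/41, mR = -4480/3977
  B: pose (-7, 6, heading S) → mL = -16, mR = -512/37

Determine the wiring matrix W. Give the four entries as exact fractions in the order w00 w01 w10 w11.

obs A: pose=(-5,-2,W) → sL=160/97, sR=160/41, mL=-80/41, mR=-4480/3977
obs B: pose=(-7,6,S) → sL=160/37, sR=32, mL=-16, mR=-512/37
sensor matrix S = [[160/97, 160/41], [160/37, 32]]; det S = 5283840/147149
solve [mL_A; mL_B] = S·[w00; w01] and [mR_A; mR_B] = S·[w10; w11]:
  w00 = 0, w01 = -1/2, w10 = 1/2, w11 = -1/2

0 -1/2 1/2 -1/2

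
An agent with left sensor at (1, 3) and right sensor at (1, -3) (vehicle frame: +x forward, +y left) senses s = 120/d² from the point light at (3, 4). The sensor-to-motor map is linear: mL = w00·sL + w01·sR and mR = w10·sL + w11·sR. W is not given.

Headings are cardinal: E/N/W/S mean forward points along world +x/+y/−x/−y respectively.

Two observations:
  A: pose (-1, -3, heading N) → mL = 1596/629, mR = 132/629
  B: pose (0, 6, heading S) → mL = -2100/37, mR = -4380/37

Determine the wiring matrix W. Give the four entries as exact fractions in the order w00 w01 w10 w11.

obs A: pose=(-1,-3,N) → sL=24/17, sR=120/37, mL=1596/629, mR=132/629
obs B: pose=(0,6,S) → sL=120, sR=120/37, mL=-2100/37, mR=-4380/37
sensor matrix S = [[24/17, 120/37], [120, 120/37]]; det S = -241920/629
solve [mL_A; mL_B] = S·[w00; w01] and [mR_A; mR_B] = S·[w10; w11]:
  w00 = -1/2, w01 = 1, w10 = -1, w11 = 1/2

-1/2 1 -1 1/2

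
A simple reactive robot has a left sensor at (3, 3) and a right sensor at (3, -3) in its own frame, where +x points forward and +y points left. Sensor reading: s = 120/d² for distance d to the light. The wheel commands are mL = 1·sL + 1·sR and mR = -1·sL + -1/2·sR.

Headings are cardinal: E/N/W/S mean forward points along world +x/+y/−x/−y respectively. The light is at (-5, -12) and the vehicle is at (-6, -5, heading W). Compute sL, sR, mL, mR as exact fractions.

15/4 30/29 555/116 -495/116

left sensor world pos  = (-9, -8); dL² = 32
right sensor world pos = (-9, -2); dR² = 116
sL = 120/32 = 15/4
sR = 120/116 = 30/29
mL = 1·sL + 1·sR = 555/116
mR = -1·sL + -1/2·sR = -495/116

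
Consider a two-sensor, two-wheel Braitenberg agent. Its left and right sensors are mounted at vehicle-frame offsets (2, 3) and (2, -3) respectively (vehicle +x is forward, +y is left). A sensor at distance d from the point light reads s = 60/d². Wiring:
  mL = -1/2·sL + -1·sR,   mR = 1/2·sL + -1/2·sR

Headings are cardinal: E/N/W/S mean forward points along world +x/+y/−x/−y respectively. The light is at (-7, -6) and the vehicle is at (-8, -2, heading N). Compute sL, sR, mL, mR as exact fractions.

15/13 3/2 -27/13 -9/52

left sensor world pos  = (-11, 0); dL² = 52
right sensor world pos = (-5, 0); dR² = 40
sL = 60/52 = 15/13
sR = 60/40 = 3/2
mL = -1/2·sL + -1·sR = -27/13
mR = 1/2·sL + -1/2·sR = -9/52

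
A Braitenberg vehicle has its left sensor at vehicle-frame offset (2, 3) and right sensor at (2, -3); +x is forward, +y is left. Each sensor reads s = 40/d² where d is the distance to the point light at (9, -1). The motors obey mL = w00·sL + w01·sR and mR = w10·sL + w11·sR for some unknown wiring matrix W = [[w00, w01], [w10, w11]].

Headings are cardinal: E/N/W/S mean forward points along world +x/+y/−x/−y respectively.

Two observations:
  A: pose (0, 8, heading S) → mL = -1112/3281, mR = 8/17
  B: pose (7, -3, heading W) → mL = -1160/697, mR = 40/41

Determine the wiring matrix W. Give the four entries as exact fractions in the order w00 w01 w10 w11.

obs A: pose=(0,8,S) → sL=8/17, sR=40/193, mL=-1112/3281, mR=8/17
obs B: pose=(7,-3,W) → sL=40/41, sR=40/17, mL=-1160/697, mR=40/41
sensor matrix S = [[8/17, 40/193], [40/41, 40/17]]; det S = 2069760/2286857
solve [mL_A; mL_B] = S·[w00; w01] and [mR_A; mR_B] = S·[w10; w11]:
  w00 = -1/2, w01 = -1/2, w10 = 1, w11 = 0

-1/2 -1/2 1 0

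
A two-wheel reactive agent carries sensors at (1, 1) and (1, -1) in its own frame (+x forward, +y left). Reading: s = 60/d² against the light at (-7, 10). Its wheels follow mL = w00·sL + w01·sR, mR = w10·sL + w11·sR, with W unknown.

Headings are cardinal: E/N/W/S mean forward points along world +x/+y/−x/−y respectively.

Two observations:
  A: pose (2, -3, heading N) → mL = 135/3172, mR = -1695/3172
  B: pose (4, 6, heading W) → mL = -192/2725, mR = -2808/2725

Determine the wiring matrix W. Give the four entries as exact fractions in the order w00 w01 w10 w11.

1 -1 -1 -1

obs A: pose=(2,-3,N) → sL=15/52, sR=15/61, mL=135/3172, mR=-1695/3172
obs B: pose=(4,6,W) → sL=12/25, sR=60/109, mL=-192/2725, mR=-2808/2725
sensor matrix S = [[15/52, 15/61], [12/25, 60/109]]; det S = 17613/432185
solve [mL_A; mL_B] = S·[w00; w01] and [mR_A; mR_B] = S·[w10; w11]:
  w00 = 1, w01 = -1, w10 = -1, w11 = -1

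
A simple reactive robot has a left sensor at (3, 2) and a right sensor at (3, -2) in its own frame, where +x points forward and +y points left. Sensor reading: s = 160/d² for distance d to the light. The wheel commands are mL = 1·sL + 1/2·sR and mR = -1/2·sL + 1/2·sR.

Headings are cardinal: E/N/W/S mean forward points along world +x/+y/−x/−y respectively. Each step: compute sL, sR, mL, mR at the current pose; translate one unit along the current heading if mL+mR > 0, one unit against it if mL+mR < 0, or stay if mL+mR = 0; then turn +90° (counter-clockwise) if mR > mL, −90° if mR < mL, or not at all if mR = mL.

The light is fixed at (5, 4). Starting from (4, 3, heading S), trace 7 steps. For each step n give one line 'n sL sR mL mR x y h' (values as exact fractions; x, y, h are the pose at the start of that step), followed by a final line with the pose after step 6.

0 160/17 32/5 1072/85 -128/85 4 3 S
1 5 10 10 5/2 4 2 W
2 160/17 160 1520/17 1280/17 3 2 N
3 80 16 88 -32 3 3 E
4 160/17 32/5 1072/85 -128/85 4 3 S
5 5 10 10 5/2 4 2 W
6 160/17 160 1520/17 1280/17 3 2 N
final 3 3 E

n=0: pose=(4,3,S); sL=160/17, sR=32/5; mL=1072/85, mR=-128/85; mL+mR=944/85 → advance +1; mR−mL=-240/17 → turn -1·90°
n=1: pose=(4,2,W); sL=5, sR=10; mL=10, mR=5/2; mL+mR=25/2 → advance +1; mR−mL=-15/2 → turn -1·90°
n=2: pose=(3,2,N); sL=160/17, sR=160; mL=1520/17, mR=1280/17; mL+mR=2800/17 → advance +1; mR−mL=-240/17 → turn -1·90°
n=3: pose=(3,3,E); sL=80, sR=16; mL=88, mR=-32; mL+mR=56 → advance +1; mR−mL=-120 → turn -1·90°
n=4: pose=(4,3,S); sL=160/17, sR=32/5; mL=1072/85, mR=-128/85; mL+mR=944/85 → advance +1; mR−mL=-240/17 → turn -1·90°
n=5: pose=(4,2,W); sL=5, sR=10; mL=10, mR=5/2; mL+mR=25/2 → advance +1; mR−mL=-15/2 → turn -1·90°
n=6: pose=(3,2,N); sL=160/17, sR=160; mL=1520/17, mR=1280/17; mL+mR=2800/17 → advance +1; mR−mL=-240/17 → turn -1·90°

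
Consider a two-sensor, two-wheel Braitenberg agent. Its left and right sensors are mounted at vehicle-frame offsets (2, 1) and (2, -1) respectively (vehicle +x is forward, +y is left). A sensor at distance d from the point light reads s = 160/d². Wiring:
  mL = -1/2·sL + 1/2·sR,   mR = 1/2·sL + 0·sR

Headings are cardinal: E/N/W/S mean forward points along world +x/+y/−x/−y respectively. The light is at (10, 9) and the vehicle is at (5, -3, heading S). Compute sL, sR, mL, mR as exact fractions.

left sensor world pos  = (6, -5); dL² = 212
right sensor world pos = (4, -5); dR² = 232
sL = 160/212 = 40/53
sR = 160/232 = 20/29
mL = -1/2·sL + 1/2·sR = -50/1537
mR = 1/2·sL + 0·sR = 20/53

40/53 20/29 -50/1537 20/53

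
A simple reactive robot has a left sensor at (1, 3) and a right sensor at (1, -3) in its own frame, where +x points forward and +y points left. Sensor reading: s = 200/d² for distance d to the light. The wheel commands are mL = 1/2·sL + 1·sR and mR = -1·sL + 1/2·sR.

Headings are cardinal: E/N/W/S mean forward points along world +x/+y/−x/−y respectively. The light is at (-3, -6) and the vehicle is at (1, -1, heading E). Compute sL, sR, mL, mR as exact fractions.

200/89 200/29 20700/2581 3100/2581

left sensor world pos  = (2, 2); dL² = 89
right sensor world pos = (2, -4); dR² = 29
sL = 200/89 = 200/89
sR = 200/29 = 200/29
mL = 1/2·sL + 1·sR = 20700/2581
mR = -1·sL + 1/2·sR = 3100/2581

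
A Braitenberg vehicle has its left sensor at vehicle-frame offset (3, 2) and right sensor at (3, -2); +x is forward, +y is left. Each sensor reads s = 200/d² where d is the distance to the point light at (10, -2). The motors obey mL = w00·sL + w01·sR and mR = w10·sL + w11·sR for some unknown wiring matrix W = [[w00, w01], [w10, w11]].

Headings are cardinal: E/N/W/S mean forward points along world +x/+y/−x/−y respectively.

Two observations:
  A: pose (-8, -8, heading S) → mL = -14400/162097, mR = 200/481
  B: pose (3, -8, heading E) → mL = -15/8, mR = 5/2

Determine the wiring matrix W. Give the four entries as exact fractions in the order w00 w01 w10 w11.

obs A: pose=(-8,-8,S) → sL=200/337, sR=200/481, mL=-14400/162097, mR=200/481
obs B: pose=(3,-8,E) → sL=25/4, sR=5/2, mL=-15/8, mR=5/2
sensor matrix S = [[200/337, 200/481], [25/4, 5/2]]; det S = -180750/162097
solve [mL_A; mL_B] = S·[w00; w01] and [mR_A; mR_B] = S·[w10; w11]:
  w00 = -1/2, w01 = 1/2, w10 = 0, w11 = 1

-1/2 1/2 0 1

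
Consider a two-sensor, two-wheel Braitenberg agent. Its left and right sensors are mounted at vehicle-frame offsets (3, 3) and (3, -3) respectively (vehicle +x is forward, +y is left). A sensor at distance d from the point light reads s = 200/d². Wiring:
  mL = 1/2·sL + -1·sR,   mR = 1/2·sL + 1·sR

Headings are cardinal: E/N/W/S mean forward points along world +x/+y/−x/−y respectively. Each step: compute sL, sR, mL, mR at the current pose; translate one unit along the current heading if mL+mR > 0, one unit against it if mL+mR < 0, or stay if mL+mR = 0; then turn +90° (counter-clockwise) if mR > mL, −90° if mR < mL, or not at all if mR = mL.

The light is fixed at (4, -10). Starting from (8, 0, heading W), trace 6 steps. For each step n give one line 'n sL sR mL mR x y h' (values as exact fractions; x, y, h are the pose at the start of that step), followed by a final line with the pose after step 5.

n=0: pose=(8,0,W); sL=4, sR=20/17; mL=14/17, mR=54/17; mL+mR=4 → advance +1; mR−mL=40/17 → turn +1·90°
n=1: pose=(7,0,S); sL=40/17, sR=200/49; mL=-2420/833, mR=4380/833; mL+mR=40/17 → advance +1; mR−mL=400/49 → turn +1·90°
n=2: pose=(7,-1,E); sL=10/9, sR=25/9; mL=-20/9, mR=10/3; mL+mR=10/9 → advance +1; mR−mL=50/9 → turn +1·90°
n=3: pose=(8,-1,N); sL=40/29, sR=200/193; mL=-1940/5597, mR=9660/5597; mL+mR=40/29 → advance +1; mR−mL=400/193 → turn +1·90°
n=4: pose=(8,0,W); sL=4, sR=20/17; mL=14/17, mR=54/17; mL+mR=4 → advance +1; mR−mL=40/17 → turn +1·90°
n=5: pose=(7,0,S); sL=40/17, sR=200/49; mL=-2420/833, mR=4380/833; mL+mR=40/17 → advance +1; mR−mL=400/49 → turn +1·90°

0 4 20/17 14/17 54/17 8 0 W
1 40/17 200/49 -2420/833 4380/833 7 0 S
2 10/9 25/9 -20/9 10/3 7 -1 E
3 40/29 200/193 -1940/5597 9660/5597 8 -1 N
4 4 20/17 14/17 54/17 8 0 W
5 40/17 200/49 -2420/833 4380/833 7 0 S
final 7 -1 E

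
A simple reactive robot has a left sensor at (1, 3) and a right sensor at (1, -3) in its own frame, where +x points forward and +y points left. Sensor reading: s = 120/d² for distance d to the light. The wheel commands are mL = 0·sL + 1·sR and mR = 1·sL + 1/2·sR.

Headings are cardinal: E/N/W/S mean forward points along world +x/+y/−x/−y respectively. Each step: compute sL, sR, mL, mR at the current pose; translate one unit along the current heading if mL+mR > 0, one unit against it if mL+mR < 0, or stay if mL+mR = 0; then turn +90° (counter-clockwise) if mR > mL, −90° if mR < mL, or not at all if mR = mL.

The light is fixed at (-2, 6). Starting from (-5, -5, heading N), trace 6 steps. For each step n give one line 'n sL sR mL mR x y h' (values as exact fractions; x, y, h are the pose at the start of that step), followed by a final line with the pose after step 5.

n=0: pose=(-5,-5,N); sL=15/17, sR=6/5; mL=6/5, mR=126/85; mL+mR=228/85 → advance +1; mR−mL=24/85 → turn +1·90°
n=1: pose=(-5,-4,W); sL=24/37, sR=24/13; mL=24/13, mR=756/481; mL+mR=1644/481 → advance +1; mR−mL=-132/481 → turn -1·90°
n=2: pose=(-6,-4,N); sL=12/13, sR=60/41; mL=60/41, mR=882/533; mL+mR=1662/533 → advance +1; mR−mL=102/533 → turn +1·90°
n=3: pose=(-6,-3,W); sL=120/169, sR=120/61; mL=120/61, mR=17460/10309; mL+mR=37740/10309 → advance +1; mR−mL=-2820/10309 → turn -1·90°
n=4: pose=(-7,-3,N); sL=15/16, sR=30/17; mL=30/17, mR=495/272; mL+mR=975/272 → advance +1; mR−mL=15/272 → turn +1·90°
n=5: pose=(-7,-2,W); sL=120/157, sR=120/61; mL=120/61, mR=16740/9577; mL+mR=35580/9577 → advance +1; mR−mL=-2100/9577 → turn -1·90°

0 15/17 6/5 6/5 126/85 -5 -5 N
1 24/37 24/13 24/13 756/481 -5 -4 W
2 12/13 60/41 60/41 882/533 -6 -4 N
3 120/169 120/61 120/61 17460/10309 -6 -3 W
4 15/16 30/17 30/17 495/272 -7 -3 N
5 120/157 120/61 120/61 16740/9577 -7 -2 W
final -8 -2 N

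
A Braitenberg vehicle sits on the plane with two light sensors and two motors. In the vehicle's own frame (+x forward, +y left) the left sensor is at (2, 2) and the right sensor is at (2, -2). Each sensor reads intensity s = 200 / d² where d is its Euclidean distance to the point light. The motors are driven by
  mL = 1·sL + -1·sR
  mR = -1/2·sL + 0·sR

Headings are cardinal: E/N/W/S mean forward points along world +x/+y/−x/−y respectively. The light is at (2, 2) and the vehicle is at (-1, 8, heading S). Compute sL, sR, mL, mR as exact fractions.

200/17 200/41 4800/697 -100/17

left sensor world pos  = (1, 6); dL² = 17
right sensor world pos = (-3, 6); dR² = 41
sL = 200/17 = 200/17
sR = 200/41 = 200/41
mL = 1·sL + -1·sR = 4800/697
mR = -1/2·sL + 0·sR = -100/17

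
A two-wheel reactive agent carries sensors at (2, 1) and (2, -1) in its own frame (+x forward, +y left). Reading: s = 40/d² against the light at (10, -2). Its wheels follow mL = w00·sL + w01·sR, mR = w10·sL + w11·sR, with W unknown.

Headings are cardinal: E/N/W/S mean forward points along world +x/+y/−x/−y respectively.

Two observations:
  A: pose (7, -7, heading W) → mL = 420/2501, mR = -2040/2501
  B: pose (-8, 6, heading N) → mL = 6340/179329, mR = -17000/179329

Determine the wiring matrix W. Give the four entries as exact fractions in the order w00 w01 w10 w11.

obs A: pose=(7,-7,W) → sL=40/61, sR=40/41, mL=420/2501, mR=-2040/2501
obs B: pose=(-8,6,N) → sL=40/461, sR=40/389, mL=6340/179329, mR=-17000/179329
sensor matrix S = [[40/61, 40/41], [40/461, 40/389]]; det S = -7724800/448501829
solve [mL_A; mL_B] = S·[w00; w01] and [mR_A; mR_B] = S·[w10; w11]:
  w00 = 1, w01 = -1/2, w10 = -1/2, w11 = -1/2

1 -1/2 -1/2 -1/2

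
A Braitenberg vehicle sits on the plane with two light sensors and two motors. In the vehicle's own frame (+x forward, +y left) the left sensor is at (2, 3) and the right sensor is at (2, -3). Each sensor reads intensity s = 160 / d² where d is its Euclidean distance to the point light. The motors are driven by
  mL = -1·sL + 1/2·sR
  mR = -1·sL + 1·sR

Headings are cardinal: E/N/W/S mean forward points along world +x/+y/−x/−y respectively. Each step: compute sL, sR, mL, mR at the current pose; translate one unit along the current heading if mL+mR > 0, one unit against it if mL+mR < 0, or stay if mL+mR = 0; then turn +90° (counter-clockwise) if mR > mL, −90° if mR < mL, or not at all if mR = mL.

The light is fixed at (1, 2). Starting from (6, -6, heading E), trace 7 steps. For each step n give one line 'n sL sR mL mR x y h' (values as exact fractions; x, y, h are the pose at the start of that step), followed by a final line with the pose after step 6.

n=0: pose=(6,-6,E); sL=80/37, sR=16/17; mL=-1064/629, mR=-768/629; mL+mR=-1832/629 → advance -1; mR−mL=8/17 → turn +1·90°
n=1: pose=(5,-6,N); sL=160/37, sR=32/17; mL=-2128/629, mR=-1536/629; mL+mR=-3664/629 → advance -1; mR−mL=16/17 → turn +1·90°
n=2: pose=(5,-7,W); sL=40/37, sR=4; mL=34/37, mR=108/37; mL+mR=142/37 → advance +1; mR−mL=2 → turn +1·90°
n=3: pose=(4,-7,S); sL=160/157, sR=160/121; mL=-6800/18997, mR=5760/18997; mL+mR=-1040/18997 → advance -1; mR−mL=80/121 → turn +1·90°
n=4: pose=(4,-6,E); sL=16/5, sR=80/73; mL=-968/365, mR=-768/365; mL+mR=-1736/365 → advance -1; mR−mL=40/73 → turn +1·90°
n=5: pose=(3,-6,N); sL=160/37, sR=160/61; mL=-6800/2257, mR=-3840/2257; mL+mR=-10640/2257 → advance -1; mR−mL=80/61 → turn +1·90°
n=6: pose=(3,-7,W); sL=10/9, sR=40/9; mL=10/9, mR=10/3; mL+mR=40/9 → advance +1; mR−mL=20/9 → turn +1·90°

0 80/37 16/17 -1064/629 -768/629 6 -6 E
1 160/37 32/17 -2128/629 -1536/629 5 -6 N
2 40/37 4 34/37 108/37 5 -7 W
3 160/157 160/121 -6800/18997 5760/18997 4 -7 S
4 16/5 80/73 -968/365 -768/365 4 -6 E
5 160/37 160/61 -6800/2257 -3840/2257 3 -6 N
6 10/9 40/9 10/9 10/3 3 -7 W
final 2 -7 S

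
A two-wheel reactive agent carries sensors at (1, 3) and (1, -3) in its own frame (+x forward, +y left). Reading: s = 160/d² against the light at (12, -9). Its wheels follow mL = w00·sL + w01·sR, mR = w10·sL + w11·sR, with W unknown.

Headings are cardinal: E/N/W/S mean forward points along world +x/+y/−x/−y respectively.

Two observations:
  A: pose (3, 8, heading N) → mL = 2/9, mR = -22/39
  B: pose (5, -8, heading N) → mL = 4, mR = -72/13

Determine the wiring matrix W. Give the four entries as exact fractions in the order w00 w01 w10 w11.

obs A: pose=(3,8,N) → sL=40/117, sR=4/9, mL=2/9, mR=-22/39
obs B: pose=(5,-8,N) → sL=20/13, sR=8, mL=4, mR=-72/13
sensor matrix S = [[40/117, 4/9], [20/13, 8]]; det S = 80/39
solve [mL_A; mL_B] = S·[w00; w01] and [mR_A; mR_B] = S·[w10; w11]:
  w00 = 0, w01 = 1/2, w10 = -1, w11 = -1/2

0 1/2 -1 -1/2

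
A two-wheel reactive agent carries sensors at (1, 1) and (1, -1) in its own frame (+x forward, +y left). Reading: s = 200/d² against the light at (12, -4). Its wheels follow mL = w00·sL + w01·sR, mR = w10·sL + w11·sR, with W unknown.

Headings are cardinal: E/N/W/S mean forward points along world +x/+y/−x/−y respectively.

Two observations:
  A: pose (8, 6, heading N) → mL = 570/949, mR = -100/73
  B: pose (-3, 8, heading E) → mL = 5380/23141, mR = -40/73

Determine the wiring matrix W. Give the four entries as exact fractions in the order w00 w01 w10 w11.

obs A: pose=(8,6,N) → sL=100/73, sR=20/13, mL=570/949, mR=-100/73
obs B: pose=(-3,8,E) → sL=40/73, sR=200/317, mL=5380/23141, mR=-40/73
sensor matrix S = [[100/73, 20/13], [40/73, 200/317]]; det S = 6400/300833
solve [mL_A; mL_B] = S·[w00; w01] and [mR_A; mR_B] = S·[w10; w11]:
  w00 = 1, w01 = -1/2, w10 = -1, w11 = 0

1 -1/2 -1 0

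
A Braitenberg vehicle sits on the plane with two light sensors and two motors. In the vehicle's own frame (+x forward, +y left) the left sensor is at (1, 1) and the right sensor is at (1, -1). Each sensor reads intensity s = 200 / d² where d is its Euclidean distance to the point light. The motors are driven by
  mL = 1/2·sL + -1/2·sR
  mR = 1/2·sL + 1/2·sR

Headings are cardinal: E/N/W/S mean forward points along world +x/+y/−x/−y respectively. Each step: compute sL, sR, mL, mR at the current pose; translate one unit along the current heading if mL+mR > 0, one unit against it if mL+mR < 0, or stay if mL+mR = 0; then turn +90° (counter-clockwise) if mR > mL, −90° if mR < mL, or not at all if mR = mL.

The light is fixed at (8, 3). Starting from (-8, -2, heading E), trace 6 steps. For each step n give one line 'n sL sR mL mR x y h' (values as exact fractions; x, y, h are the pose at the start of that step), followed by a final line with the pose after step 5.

n=0: pose=(-8,-2,E); sL=200/241, sR=200/261; mL=2000/62901, mR=50200/62901; mL+mR=200/241 → advance +1; mR−mL=200/261 → turn +1·90°
n=1: pose=(-7,-2,N); sL=25/34, sR=50/53; mL=-375/3604, mR=3025/3604; mL+mR=25/34 → advance +1; mR−mL=50/53 → turn +1·90°
n=2: pose=(-7,-1,W); sL=200/281, sR=40/53; mL=-320/14893, mR=10920/14893; mL+mR=200/281 → advance +1; mR−mL=40/53 → turn +1·90°
n=3: pose=(-8,-1,S); sL=4/5, sR=100/157; mL=64/785, mR=564/785; mL+mR=4/5 → advance +1; mR−mL=100/157 → turn +1·90°
n=4: pose=(-8,-2,E); sL=200/241, sR=200/261; mL=2000/62901, mR=50200/62901; mL+mR=200/241 → advance +1; mR−mL=200/261 → turn +1·90°
n=5: pose=(-7,-2,N); sL=25/34, sR=50/53; mL=-375/3604, mR=3025/3604; mL+mR=25/34 → advance +1; mR−mL=50/53 → turn +1·90°

0 200/241 200/261 2000/62901 50200/62901 -8 -2 E
1 25/34 50/53 -375/3604 3025/3604 -7 -2 N
2 200/281 40/53 -320/14893 10920/14893 -7 -1 W
3 4/5 100/157 64/785 564/785 -8 -1 S
4 200/241 200/261 2000/62901 50200/62901 -8 -2 E
5 25/34 50/53 -375/3604 3025/3604 -7 -2 N
final -7 -1 W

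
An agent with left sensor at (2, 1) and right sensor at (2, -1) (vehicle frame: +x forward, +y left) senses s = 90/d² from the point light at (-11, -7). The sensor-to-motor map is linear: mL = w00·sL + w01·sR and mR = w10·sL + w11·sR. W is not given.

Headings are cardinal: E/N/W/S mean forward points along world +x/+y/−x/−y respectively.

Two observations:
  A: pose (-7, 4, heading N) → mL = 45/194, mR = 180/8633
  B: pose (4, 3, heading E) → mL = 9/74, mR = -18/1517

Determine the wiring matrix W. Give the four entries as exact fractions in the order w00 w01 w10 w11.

obs A: pose=(-7,4,N) → sL=45/89, sR=45/97, mL=45/194, mR=180/8633
obs B: pose=(4,3,E) → sL=9/41, sR=9/37, mL=9/74, mR=-18/1517
sensor matrix S = [[45/89, 45/97], [9/41, 9/37]]; det S = 277020/13096261
solve [mL_A; mL_B] = S·[w00; w01] and [mR_A; mR_B] = S·[w10; w11]:
  w00 = 0, w01 = 1/2, w10 = 1/2, w11 = -1/2

0 1/2 1/2 -1/2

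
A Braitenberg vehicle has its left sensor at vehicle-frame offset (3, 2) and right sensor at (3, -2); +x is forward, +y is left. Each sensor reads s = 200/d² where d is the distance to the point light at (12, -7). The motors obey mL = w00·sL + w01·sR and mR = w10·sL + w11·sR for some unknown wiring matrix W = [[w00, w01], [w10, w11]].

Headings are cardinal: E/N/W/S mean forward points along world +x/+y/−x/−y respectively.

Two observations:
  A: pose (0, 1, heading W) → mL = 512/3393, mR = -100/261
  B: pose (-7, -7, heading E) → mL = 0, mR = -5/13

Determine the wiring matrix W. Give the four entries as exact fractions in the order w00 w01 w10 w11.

1 -1 -1/2 0

obs A: pose=(0,1,W) → sL=200/261, sR=8/13, mL=512/3393, mR=-100/261
obs B: pose=(-7,-7,E) → sL=10/13, sR=10/13, mL=0, mR=-5/13
sensor matrix S = [[200/261, 8/13], [10/13, 10/13]]; det S = 5120/44109
solve [mL_A; mL_B] = S·[w00; w01] and [mR_A; mR_B] = S·[w10; w11]:
  w00 = 1, w01 = -1, w10 = -1/2, w11 = 0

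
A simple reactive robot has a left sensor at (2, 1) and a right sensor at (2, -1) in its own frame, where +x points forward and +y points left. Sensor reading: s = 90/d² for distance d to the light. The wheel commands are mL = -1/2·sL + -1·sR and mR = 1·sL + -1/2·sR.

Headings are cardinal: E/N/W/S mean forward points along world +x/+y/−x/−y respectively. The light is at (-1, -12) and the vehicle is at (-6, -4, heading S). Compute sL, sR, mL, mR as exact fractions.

left sensor world pos  = (-5, -6); dL² = 52
right sensor world pos = (-7, -6); dR² = 72
sL = 90/52 = 45/26
sR = 90/72 = 5/4
mL = -1/2·sL + -1·sR = -55/26
mR = 1·sL + -1/2·sR = 115/104

45/26 5/4 -55/26 115/104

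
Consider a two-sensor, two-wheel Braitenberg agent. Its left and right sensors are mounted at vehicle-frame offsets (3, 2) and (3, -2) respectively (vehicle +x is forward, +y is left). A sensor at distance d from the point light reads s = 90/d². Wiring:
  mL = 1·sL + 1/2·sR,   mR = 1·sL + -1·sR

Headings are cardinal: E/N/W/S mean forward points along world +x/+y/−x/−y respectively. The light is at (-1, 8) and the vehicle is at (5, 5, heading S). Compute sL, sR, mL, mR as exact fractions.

left sensor world pos  = (7, 2); dL² = 100
right sensor world pos = (3, 2); dR² = 52
sL = 90/100 = 9/10
sR = 90/52 = 45/26
mL = 1·sL + 1/2·sR = 459/260
mR = 1·sL + -1·sR = -54/65

9/10 45/26 459/260 -54/65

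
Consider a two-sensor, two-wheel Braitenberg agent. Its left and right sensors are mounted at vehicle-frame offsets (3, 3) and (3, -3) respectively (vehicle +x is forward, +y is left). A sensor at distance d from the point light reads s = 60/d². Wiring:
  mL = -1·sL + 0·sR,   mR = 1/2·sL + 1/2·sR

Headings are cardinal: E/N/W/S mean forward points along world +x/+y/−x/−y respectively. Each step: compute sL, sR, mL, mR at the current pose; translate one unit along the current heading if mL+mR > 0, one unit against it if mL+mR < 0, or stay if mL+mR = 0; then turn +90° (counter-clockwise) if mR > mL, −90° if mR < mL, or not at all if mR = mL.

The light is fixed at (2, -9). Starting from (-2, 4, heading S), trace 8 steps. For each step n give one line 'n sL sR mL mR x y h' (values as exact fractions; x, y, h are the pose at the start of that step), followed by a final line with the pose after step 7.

n=0: pose=(-2,4,S); sL=60/101, sR=60/149; mL=-60/101, mR=7500/15049; mL+mR=-1440/15049 → advance -1; mR−mL=16440/15049 → turn +1·90°
n=1: pose=(-2,5,E); sL=6/29, sR=30/61; mL=-6/29, mR=618/1769; mL+mR=252/1769 → advance +1; mR−mL=984/1769 → turn +1·90°
n=2: pose=(-1,5,N); sL=12/65, sR=60/289; mL=-12/65, mR=3684/18785; mL+mR=216/18785 → advance +1; mR−mL=7152/18785 → turn +1·90°
n=3: pose=(-1,6,W); sL=1/3, sR=1/6; mL=-1/3, mR=1/4; mL+mR=-1/12 → advance -1; mR−mL=7/12 → turn +1·90°
n=4: pose=(0,6,S); sL=12/29, sR=60/169; mL=-12/29, mR=1884/4901; mL+mR=-144/4901 → advance -1; mR−mL=3912/4901 → turn +1·90°
n=5: pose=(0,7,E); sL=30/181, sR=6/17; mL=-30/181, mR=798/3077; mL+mR=288/3077 → advance +1; mR−mL=1308/3077 → turn +1·90°
n=6: pose=(1,7,N); sL=60/377, sR=12/73; mL=-60/377, mR=4452/27521; mL+mR=72/27521 → advance +1; mR−mL=8832/27521 → turn +1·90°
n=7: pose=(1,8,W); sL=15/53, sR=15/104; mL=-15/53, mR=2355/11024; mL+mR=-765/11024 → advance -1; mR−mL=5475/11024 → turn +1·90°

0 60/101 60/149 -60/101 7500/15049 -2 4 S
1 6/29 30/61 -6/29 618/1769 -2 5 E
2 12/65 60/289 -12/65 3684/18785 -1 5 N
3 1/3 1/6 -1/3 1/4 -1 6 W
4 12/29 60/169 -12/29 1884/4901 0 6 S
5 30/181 6/17 -30/181 798/3077 0 7 E
6 60/377 12/73 -60/377 4452/27521 1 7 N
7 15/53 15/104 -15/53 2355/11024 1 8 W
final 2 8 S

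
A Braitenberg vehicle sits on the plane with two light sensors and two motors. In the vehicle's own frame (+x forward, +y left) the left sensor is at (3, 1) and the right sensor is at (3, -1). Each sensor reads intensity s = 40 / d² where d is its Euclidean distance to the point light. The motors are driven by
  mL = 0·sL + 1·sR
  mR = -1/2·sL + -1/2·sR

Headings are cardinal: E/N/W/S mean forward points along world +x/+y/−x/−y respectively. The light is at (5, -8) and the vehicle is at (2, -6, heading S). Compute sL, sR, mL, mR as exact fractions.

left sensor world pos  = (3, -9); dL² = 5
right sensor world pos = (1, -9); dR² = 17
sL = 40/5 = 8
sR = 40/17 = 40/17
mL = 0·sL + 1·sR = 40/17
mR = -1/2·sL + -1/2·sR = -88/17

8 40/17 40/17 -88/17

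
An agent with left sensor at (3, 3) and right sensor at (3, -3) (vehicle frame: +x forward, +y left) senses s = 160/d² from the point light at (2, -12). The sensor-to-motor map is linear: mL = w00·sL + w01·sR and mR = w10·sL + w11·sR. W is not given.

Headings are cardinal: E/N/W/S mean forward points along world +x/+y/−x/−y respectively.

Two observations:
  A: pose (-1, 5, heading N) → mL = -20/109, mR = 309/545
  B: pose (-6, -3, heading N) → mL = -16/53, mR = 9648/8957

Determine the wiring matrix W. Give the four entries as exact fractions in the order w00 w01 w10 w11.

-1/2 0 1 1/2

obs A: pose=(-1,5,N) → sL=40/109, sR=2/5, mL=-20/109, mR=309/545
obs B: pose=(-6,-3,N) → sL=32/53, sR=160/169, mL=-16/53, mR=9648/8957
sensor matrix S = [[40/109, 2/5], [32/53, 160/169]]; det S = 517056/4881565
solve [mL_A; mL_B] = S·[w00; w01] and [mR_A; mR_B] = S·[w10; w11]:
  w00 = -1/2, w01 = 0, w10 = 1, w11 = 1/2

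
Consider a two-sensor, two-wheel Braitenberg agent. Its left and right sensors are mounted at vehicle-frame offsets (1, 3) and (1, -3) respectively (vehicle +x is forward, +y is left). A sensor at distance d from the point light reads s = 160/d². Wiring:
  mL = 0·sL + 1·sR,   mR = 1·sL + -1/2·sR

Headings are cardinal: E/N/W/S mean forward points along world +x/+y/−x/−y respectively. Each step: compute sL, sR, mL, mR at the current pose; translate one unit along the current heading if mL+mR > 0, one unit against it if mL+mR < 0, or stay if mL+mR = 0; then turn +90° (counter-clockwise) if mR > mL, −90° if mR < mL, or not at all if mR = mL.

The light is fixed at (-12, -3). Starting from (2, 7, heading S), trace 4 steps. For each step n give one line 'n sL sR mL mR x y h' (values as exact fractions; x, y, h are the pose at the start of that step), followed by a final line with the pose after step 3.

0 16/37 80/101 80/101 136/3737 2 7 S
1 32/41 160/313 160/313 6736/12833 2 6 W
2 1/2 40/41 40/41 1/82 1 6 S
3 160/169 32/53 32/53 5776/8957 1 5 W
final 0 5 S

n=0: pose=(2,7,S); sL=16/37, sR=80/101; mL=80/101, mR=136/3737; mL+mR=3096/3737 → advance +1; mR−mL=-2824/3737 → turn -1·90°
n=1: pose=(2,6,W); sL=32/41, sR=160/313; mL=160/313, mR=6736/12833; mL+mR=13296/12833 → advance +1; mR−mL=176/12833 → turn +1·90°
n=2: pose=(1,6,S); sL=1/2, sR=40/41; mL=40/41, mR=1/82; mL+mR=81/82 → advance +1; mR−mL=-79/82 → turn -1·90°
n=3: pose=(1,5,W); sL=160/169, sR=32/53; mL=32/53, mR=5776/8957; mL+mR=11184/8957 → advance +1; mR−mL=368/8957 → turn +1·90°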